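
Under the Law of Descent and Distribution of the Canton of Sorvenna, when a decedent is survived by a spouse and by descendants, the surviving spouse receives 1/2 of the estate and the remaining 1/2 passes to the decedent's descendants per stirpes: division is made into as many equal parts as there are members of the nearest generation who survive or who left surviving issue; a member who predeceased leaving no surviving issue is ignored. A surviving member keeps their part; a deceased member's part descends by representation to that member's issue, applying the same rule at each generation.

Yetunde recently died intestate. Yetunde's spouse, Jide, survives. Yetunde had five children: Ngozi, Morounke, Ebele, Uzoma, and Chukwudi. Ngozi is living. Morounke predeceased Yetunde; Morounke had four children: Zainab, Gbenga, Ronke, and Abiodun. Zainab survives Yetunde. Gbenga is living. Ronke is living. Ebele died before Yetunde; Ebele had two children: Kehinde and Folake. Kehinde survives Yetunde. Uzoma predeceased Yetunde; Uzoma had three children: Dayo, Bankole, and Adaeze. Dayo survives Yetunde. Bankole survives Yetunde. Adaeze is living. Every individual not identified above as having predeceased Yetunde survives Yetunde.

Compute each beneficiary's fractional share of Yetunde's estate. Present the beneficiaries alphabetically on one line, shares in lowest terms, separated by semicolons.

Jide, as surviving spouse, takes 1/2.
The remaining 1/2 passes to Yetunde's descendants per stirpes.
The 1/2 is divided into 5 equal shares of 1/10 among Ngozi, Morounke, Ebele, Uzoma, Chukwudi.
Ngozi is living and takes 1/10.
Morounke predeceased; the 1/10 allotted to Morounke's branch passes to Morounke's issue by representation.
The 1/10 is divided into 4 equal shares of 1/40 among Zainab, Gbenga, Ronke, Abiodun.
Zainab is living and takes 1/40.
Gbenga is living and takes 1/40.
Ronke is living and takes 1/40.
Abiodun is living and takes 1/40.
Ebele predeceased; the 1/10 allotted to Ebele's branch passes to Ebele's issue by representation.
The 1/10 is divided into 2 equal shares of 1/20 among Kehinde, Folake.
Kehinde is living and takes 1/20.
Folake is living and takes 1/20.
Uzoma predeceased; the 1/10 allotted to Uzoma's branch passes to Uzoma's issue by representation.
The 1/10 is divided into 3 equal shares of 1/30 among Dayo, Bankole, Adaeze.
Dayo is living and takes 1/30.
Bankole is living and takes 1/30.
Adaeze is living and takes 1/30.
Chukwudi is living and takes 1/10.

Abiodun 1/40; Adaeze 1/30; Bankole 1/30; Chukwudi 1/10; Dayo 1/30; Folake 1/20; Gbenga 1/40; Jide 1/2; Kehinde 1/20; Ngozi 1/10; Ronke 1/40; Zainab 1/40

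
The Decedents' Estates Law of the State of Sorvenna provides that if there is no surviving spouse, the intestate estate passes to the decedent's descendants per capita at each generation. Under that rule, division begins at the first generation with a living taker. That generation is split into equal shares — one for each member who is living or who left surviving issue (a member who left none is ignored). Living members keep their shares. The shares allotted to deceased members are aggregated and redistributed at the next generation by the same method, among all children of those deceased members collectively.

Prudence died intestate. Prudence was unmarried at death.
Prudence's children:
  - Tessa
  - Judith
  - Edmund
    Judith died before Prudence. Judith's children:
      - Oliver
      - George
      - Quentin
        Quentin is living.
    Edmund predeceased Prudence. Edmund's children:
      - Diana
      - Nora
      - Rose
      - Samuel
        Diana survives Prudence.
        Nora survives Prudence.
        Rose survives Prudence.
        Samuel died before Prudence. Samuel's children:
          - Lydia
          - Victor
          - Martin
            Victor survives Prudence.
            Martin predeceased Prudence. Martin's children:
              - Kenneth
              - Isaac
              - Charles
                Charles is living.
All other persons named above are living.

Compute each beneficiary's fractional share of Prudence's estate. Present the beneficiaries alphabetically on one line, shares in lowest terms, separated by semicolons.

There is no surviving spouse, so the entire estate passes to Prudence's descendants per capita at each generation.
At generation 1 (Tessa, Judith, Edmund) there are 3 shares of (1)/3 = 1/3 each.
Living: Tessa — each takes 1/3.
Deceased: Judith and Edmund. Their combined 2/3 is pooled and carried to generation 2.
At generation 2 (Oliver, George, Quentin, Diana, Nora, Rose, Samuel) there are 7 shares of (2/3)/7 = 2/21 each.
Living: Oliver, George, Quentin, Diana, Nora, and Rose — each takes 2/21.
Deceased: Samuel. That 2/21 share is carried to generation 3.
At generation 3 (Lydia, Victor, Martin) there are 3 shares of (2/21)/3 = 2/63 each.
Living: Lydia and Victor — each takes 2/63.
Deceased: Martin. That 2/63 share is carried to generation 4.
At generation 4 (Kenneth, Isaac, Charles) there are 3 shares of (2/63)/3 = 2/189 each.
Living: Kenneth, Isaac, and Charles — each takes 2/189.

Charles 2/189; Diana 2/21; George 2/21; Isaac 2/189; Kenneth 2/189; Lydia 2/63; Nora 2/21; Oliver 2/21; Quentin 2/21; Rose 2/21; Tessa 1/3; Victor 2/63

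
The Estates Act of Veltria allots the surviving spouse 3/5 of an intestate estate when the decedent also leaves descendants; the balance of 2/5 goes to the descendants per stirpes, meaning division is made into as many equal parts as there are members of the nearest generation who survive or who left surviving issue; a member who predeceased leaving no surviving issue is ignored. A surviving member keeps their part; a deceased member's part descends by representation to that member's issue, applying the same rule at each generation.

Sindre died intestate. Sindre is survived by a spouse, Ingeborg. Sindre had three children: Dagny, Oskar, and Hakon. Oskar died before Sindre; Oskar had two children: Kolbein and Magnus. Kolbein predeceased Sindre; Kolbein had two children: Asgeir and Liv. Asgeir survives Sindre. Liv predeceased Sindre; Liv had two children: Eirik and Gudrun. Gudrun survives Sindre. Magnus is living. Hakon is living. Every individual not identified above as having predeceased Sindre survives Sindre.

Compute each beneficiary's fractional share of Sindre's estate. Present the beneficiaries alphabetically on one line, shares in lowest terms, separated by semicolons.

Ingeborg, as surviving spouse, takes 3/5.
The remaining 2/5 passes to Sindre's descendants per stirpes.
The 2/5 is divided into 3 equal shares of 2/15 among Dagny, Oskar, Hakon.
Dagny is living and takes 2/15.
Oskar predeceased; the 2/15 allotted to Oskar's branch passes to Oskar's issue by representation.
The 2/15 is divided into 2 equal shares of 1/15 among Kolbein, Magnus.
Kolbein predeceased; the 1/15 allotted to Kolbein's branch passes to Kolbein's issue by representation.
The 1/15 is divided into 2 equal shares of 1/30 among Asgeir, Liv.
Asgeir is living and takes 1/30.
Liv predeceased; the 1/30 allotted to Liv's branch passes to Liv's issue by representation.
The 1/30 is divided into 2 equal shares of 1/60 among Eirik, Gudrun.
Eirik is living and takes 1/60.
Gudrun is living and takes 1/60.
Magnus is living and takes 1/15.
Hakon is living and takes 2/15.

Asgeir 1/30; Dagny 2/15; Eirik 1/60; Gudrun 1/60; Hakon 2/15; Ingeborg 3/5; Magnus 1/15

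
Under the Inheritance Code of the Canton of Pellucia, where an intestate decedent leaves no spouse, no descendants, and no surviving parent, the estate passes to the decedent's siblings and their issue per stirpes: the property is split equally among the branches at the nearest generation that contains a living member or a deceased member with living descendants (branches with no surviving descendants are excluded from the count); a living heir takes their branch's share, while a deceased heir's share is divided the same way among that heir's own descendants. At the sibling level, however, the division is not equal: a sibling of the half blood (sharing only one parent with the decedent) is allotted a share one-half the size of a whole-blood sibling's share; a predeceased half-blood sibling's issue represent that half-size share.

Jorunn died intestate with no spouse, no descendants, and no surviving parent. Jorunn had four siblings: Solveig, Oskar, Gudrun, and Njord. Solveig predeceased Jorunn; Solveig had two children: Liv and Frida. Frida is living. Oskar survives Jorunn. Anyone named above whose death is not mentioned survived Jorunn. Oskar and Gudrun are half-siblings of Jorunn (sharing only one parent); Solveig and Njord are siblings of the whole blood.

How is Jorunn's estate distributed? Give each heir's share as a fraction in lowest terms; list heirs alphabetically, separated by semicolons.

No spouse, descendants, or parent survives, so the estate passes to Jorunn's siblings per stirpes.
Half-blood siblings count for one-half the weight of whole-blood siblings at the initial division.
Dividing 1 in proportion to weights (total weight 3): Solveig (weight 1) → 1/3; Oskar (weight 1/2) → 1/6; Gudrun (weight 1/2) → 1/6; Njord (weight 1) → 1/3.
Solveig predeceased; the 1/3 allotted to Solveig's branch passes to Solveig's issue by representation.
The 1/3 is divided into 2 equal shares of 1/6 among Liv, Frida.
Liv is living and takes 1/6.
Frida is living and takes 1/6.
Oskar is living and takes 1/6.
Gudrun is living and takes 1/6.
Njord is living and takes 1/3.

Frida 1/6; Gudrun 1/6; Liv 1/6; Njord 1/3; Oskar 1/6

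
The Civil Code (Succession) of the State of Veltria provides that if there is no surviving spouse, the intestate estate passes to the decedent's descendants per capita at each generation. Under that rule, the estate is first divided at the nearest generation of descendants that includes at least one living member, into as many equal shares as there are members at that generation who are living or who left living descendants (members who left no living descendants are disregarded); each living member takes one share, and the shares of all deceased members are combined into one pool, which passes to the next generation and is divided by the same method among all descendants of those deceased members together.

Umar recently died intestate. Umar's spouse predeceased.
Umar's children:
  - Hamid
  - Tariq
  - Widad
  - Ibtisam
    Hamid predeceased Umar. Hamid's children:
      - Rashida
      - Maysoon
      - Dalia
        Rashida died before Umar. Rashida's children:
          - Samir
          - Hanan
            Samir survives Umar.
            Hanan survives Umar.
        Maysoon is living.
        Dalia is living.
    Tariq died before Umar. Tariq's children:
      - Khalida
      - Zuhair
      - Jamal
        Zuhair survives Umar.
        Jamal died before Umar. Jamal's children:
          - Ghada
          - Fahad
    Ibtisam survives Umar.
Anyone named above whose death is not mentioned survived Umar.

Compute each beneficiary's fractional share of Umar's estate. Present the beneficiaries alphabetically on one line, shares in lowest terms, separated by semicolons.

There is no surviving spouse, so the entire estate passes to Umar's descendants per capita at each generation.
At generation 1 (Hamid, Tariq, Widad, Ibtisam) there are 4 shares of (1)/4 = 1/4 each.
Living: Widad and Ibtisam — each takes 1/4.
Deceased: Hamid and Tariq. Their combined 1/2 is pooled and carried to generation 2.
At generation 2 (Rashida, Maysoon, Dalia, Khalida, Zuhair, Jamal) there are 6 shares of (1/2)/6 = 1/12 each.
Living: Maysoon, Dalia, Khalida, and Zuhair — each takes 1/12.
Deceased: Rashida and Jamal. Their combined 1/6 is pooled and carried to generation 3.
At generation 3 (Samir, Hanan, Ghada, Fahad) there are 4 shares of (1/6)/4 = 1/24 each.
Living: Samir, Hanan, Ghada, and Fahad — each takes 1/24.

Dalia 1/12; Fahad 1/24; Ghada 1/24; Hanan 1/24; Ibtisam 1/4; Khalida 1/12; Maysoon 1/12; Samir 1/24; Widad 1/4; Zuhair 1/12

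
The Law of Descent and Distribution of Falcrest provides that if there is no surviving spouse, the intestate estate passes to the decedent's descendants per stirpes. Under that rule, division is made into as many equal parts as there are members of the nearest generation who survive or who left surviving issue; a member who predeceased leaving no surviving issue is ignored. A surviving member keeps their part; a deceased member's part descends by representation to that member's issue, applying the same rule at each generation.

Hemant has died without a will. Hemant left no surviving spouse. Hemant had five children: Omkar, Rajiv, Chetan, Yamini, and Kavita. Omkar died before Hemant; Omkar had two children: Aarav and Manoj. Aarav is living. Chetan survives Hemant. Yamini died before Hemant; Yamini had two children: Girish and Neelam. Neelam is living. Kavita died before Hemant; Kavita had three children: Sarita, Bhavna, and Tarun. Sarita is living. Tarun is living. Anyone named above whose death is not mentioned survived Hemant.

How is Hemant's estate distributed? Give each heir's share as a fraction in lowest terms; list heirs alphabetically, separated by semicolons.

There is no surviving spouse, so the entire estate passes to Hemant's descendants per stirpes.
The estate is divided into 5 equal shares of 1/5 among Omkar, Rajiv, Chetan, Yamini, Kavita.
Omkar predeceased; the 1/5 allotted to Omkar's branch passes to Omkar's issue by representation.
The 1/5 is divided into 2 equal shares of 1/10 among Aarav, Manoj.
Aarav is living and takes 1/10.
Manoj is living and takes 1/10.
Rajiv is living and takes 1/5.
Chetan is living and takes 1/5.
Yamini predeceased; the 1/5 allotted to Yamini's branch passes to Yamini's issue by representation.
The 1/5 is divided into 2 equal shares of 1/10 among Girish, Neelam.
Girish is living and takes 1/10.
Neelam is living and takes 1/10.
Kavita predeceased; the 1/5 allotted to Kavita's branch passes to Kavita's issue by representation.
The 1/5 is divided into 3 equal shares of 1/15 among Sarita, Bhavna, Tarun.
Sarita is living and takes 1/15.
Bhavna is living and takes 1/15.
Tarun is living and takes 1/15.

Aarav 1/10; Bhavna 1/15; Chetan 1/5; Girish 1/10; Manoj 1/10; Neelam 1/10; Rajiv 1/5; Sarita 1/15; Tarun 1/15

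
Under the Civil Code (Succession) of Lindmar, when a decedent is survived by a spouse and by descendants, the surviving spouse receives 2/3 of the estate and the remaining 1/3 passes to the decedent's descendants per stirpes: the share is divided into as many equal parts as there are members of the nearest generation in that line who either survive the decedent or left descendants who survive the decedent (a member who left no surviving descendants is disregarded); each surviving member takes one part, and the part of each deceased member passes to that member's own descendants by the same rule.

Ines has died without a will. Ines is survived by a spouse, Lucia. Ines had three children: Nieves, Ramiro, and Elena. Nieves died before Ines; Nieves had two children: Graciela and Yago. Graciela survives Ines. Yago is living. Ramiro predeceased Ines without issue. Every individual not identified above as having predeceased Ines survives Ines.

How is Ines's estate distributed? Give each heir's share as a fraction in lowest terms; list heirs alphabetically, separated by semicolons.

Lucia, as surviving spouse, takes 2/3.
The remaining 1/3 passes to Ines's descendants per stirpes.
Ramiro left no surviving issue, so that branch lapses and is disregarded.
The 1/3 is divided into 2 equal shares of 1/6 among Nieves, Elena.
Nieves predeceased; the 1/6 allotted to Nieves's branch passes to Nieves's issue by representation.
The 1/6 is divided into 2 equal shares of 1/12 among Graciela, Yago.
Graciela is living and takes 1/12.
Yago is living and takes 1/12.
Elena is living and takes 1/6.

Elena 1/6; Graciela 1/12; Lucia 2/3; Yago 1/12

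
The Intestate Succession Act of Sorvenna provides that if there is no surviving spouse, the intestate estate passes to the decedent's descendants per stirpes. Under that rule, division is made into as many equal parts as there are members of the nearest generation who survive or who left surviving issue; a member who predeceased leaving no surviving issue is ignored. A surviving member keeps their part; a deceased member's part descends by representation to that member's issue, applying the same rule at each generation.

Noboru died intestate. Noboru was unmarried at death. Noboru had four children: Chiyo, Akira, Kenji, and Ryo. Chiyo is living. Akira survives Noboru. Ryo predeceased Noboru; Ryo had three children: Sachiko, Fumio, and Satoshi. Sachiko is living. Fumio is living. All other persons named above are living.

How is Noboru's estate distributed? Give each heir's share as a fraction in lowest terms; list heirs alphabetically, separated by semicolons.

There is no surviving spouse, so the entire estate passes to Noboru's descendants per stirpes.
The estate is divided into 4 equal shares of 1/4 among Chiyo, Akira, Kenji, Ryo.
Chiyo is living and takes 1/4.
Akira is living and takes 1/4.
Kenji is living and takes 1/4.
Ryo predeceased; the 1/4 allotted to Ryo's branch passes to Ryo's issue by representation.
The 1/4 is divided into 3 equal shares of 1/12 among Sachiko, Fumio, Satoshi.
Sachiko is living and takes 1/12.
Fumio is living and takes 1/12.
Satoshi is living and takes 1/12.

Akira 1/4; Chiyo 1/4; Fumio 1/12; Kenji 1/4; Sachiko 1/12; Satoshi 1/12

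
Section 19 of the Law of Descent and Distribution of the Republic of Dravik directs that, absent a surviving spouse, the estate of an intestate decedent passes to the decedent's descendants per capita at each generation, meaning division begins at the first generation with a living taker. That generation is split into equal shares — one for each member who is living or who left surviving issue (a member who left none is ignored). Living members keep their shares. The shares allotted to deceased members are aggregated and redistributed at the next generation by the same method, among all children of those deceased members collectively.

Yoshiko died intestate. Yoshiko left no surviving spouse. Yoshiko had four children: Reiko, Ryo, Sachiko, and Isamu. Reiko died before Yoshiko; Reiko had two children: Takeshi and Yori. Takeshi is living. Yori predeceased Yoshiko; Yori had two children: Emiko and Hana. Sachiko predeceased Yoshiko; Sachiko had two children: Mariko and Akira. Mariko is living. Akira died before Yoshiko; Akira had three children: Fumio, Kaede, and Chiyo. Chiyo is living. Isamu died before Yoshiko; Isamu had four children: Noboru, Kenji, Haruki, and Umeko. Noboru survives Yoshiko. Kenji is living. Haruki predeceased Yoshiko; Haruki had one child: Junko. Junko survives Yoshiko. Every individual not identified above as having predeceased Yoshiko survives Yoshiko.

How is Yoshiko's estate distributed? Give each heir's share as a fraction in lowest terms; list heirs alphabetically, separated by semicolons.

There is no surviving spouse, so the entire estate passes to Yoshiko's descendants per capita at each generation.
At generation 1 (Reiko, Ryo, Sachiko, Isamu) there are 4 shares of (1)/4 = 1/4 each.
Living: Ryo — each takes 1/4.
Deceased: Reiko, Sachiko, and Isamu. Their combined 3/4 is pooled and carried to generation 2.
At generation 2 (Takeshi, Yori, Mariko, Akira, Noboru, Kenji, Haruki, Umeko) there are 8 shares of (3/4)/8 = 3/32 each.
Living: Takeshi, Mariko, Noboru, Kenji, and Umeko — each takes 3/32.
Deceased: Yori, Akira, and Haruki. Their combined 9/32 is pooled and carried to generation 3.
At generation 3 (Emiko, Hana, Fumio, Kaede, Chiyo, Junko) there are 6 shares of (9/32)/6 = 3/64 each.
Living: Emiko, Hana, Fumio, Kaede, Chiyo, and Junko — each takes 3/64.

Chiyo 3/64; Emiko 3/64; Fumio 3/64; Hana 3/64; Junko 3/64; Kaede 3/64; Kenji 3/32; Mariko 3/32; Noboru 3/32; Ryo 1/4; Takeshi 3/32; Umeko 3/32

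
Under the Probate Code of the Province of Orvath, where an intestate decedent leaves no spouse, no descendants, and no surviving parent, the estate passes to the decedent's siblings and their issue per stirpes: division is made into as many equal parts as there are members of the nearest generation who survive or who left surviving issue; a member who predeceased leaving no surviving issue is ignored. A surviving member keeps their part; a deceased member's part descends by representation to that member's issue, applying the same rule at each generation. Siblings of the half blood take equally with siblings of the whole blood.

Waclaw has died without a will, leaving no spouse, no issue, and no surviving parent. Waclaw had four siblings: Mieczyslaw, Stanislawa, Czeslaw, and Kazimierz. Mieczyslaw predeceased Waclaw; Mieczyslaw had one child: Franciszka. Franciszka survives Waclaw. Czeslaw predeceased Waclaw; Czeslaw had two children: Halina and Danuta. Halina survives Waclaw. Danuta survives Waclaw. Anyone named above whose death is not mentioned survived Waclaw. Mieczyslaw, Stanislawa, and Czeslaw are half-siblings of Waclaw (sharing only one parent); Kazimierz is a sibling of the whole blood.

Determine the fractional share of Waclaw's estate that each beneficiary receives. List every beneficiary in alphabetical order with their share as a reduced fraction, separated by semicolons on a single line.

No spouse, descendants, or parent survives, so the estate passes to Waclaw's siblings per stirpes.
Half-blood and whole-blood siblings take equally under the stated rule.
The estate is divided into 4 equal shares of 1/4 among Mieczyslaw, Stanislawa, Czeslaw, Kazimierz.
Mieczyslaw predeceased; the 1/4 allotted to Mieczyslaw's branch passes to Mieczyslaw's issue by representation.
Franciszka is the sole taker at this level and receives the full 1/4.
Stanislawa is living and takes 1/4.
Czeslaw predeceased; the 1/4 allotted to Czeslaw's branch passes to Czeslaw's issue by representation.
The 1/4 is divided into 2 equal shares of 1/8 among Halina, Danuta.
Halina is living and takes 1/8.
Danuta is living and takes 1/8.
Kazimierz is living and takes 1/4.

Danuta 1/8; Franciszka 1/4; Halina 1/8; Kazimierz 1/4; Stanislawa 1/4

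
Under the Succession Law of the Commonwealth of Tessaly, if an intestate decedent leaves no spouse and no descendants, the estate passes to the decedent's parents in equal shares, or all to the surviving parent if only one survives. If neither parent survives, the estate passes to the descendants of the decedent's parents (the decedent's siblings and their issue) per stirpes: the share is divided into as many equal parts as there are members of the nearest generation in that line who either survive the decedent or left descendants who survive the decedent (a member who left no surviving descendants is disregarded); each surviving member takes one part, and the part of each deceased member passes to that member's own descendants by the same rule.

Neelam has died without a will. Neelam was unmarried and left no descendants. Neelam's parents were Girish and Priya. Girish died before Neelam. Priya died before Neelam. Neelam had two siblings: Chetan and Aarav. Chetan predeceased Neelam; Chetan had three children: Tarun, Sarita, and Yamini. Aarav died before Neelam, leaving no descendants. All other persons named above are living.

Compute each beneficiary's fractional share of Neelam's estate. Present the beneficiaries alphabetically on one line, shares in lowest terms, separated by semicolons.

Sarita 1/3; Tarun 1/3; Yamini 1/3

Neither parent survives and there are no descendants, so the estate passes to Neelam's siblings and their issue per stirpes.
Aarav left no surviving issue, so that branch lapses and is disregarded.
Chetan's line is the sole branch at this level, so the full 1 passes to Chetan's issue by representation.
The estate is divided into 3 equal shares of 1/3 among Tarun, Sarita, Yamini.
Tarun is living and takes 1/3.
Sarita is living and takes 1/3.
Yamini is living and takes 1/3.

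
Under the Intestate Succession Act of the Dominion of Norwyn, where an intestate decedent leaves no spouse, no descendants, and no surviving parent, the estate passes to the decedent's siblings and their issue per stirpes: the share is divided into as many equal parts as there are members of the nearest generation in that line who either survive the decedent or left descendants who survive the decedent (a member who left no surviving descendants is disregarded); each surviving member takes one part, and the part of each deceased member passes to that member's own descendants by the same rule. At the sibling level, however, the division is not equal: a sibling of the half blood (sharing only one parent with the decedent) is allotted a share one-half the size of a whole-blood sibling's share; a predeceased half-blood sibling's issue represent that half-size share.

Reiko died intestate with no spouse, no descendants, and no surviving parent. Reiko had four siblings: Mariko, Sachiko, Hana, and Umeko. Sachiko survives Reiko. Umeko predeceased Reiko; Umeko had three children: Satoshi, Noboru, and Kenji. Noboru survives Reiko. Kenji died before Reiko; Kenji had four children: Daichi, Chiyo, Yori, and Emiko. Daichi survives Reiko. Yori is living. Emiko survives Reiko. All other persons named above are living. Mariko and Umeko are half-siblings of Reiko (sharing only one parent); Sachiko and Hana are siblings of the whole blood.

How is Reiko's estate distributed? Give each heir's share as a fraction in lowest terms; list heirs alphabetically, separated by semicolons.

Chiyo 1/72; Daichi 1/72; Emiko 1/72; Hana 1/3; Mariko 1/6; Noboru 1/18; Sachiko 1/3; Satoshi 1/18; Yori 1/72

No spouse, descendants, or parent survives, so the estate passes to Reiko's siblings per stirpes.
Half-blood siblings count for one-half the weight of whole-blood siblings at the initial division.
Dividing 1 in proportion to weights (total weight 3): Mariko (weight 1/2) → 1/6; Sachiko (weight 1) → 1/3; Hana (weight 1) → 1/3; Umeko (weight 1/2) → 1/6.
Mariko is living and takes 1/6.
Sachiko is living and takes 1/3.
Hana is living and takes 1/3.
Umeko predeceased; the 1/6 allotted to Umeko's branch passes to Umeko's issue by representation.
The 1/6 is divided into 3 equal shares of 1/18 among Satoshi, Noboru, Kenji.
Satoshi is living and takes 1/18.
Noboru is living and takes 1/18.
Kenji predeceased; the 1/18 allotted to Kenji's branch passes to Kenji's issue by representation.
The 1/18 is divided into 4 equal shares of 1/72 among Daichi, Chiyo, Yori, Emiko.
Daichi is living and takes 1/72.
Chiyo is living and takes 1/72.
Yori is living and takes 1/72.
Emiko is living and takes 1/72.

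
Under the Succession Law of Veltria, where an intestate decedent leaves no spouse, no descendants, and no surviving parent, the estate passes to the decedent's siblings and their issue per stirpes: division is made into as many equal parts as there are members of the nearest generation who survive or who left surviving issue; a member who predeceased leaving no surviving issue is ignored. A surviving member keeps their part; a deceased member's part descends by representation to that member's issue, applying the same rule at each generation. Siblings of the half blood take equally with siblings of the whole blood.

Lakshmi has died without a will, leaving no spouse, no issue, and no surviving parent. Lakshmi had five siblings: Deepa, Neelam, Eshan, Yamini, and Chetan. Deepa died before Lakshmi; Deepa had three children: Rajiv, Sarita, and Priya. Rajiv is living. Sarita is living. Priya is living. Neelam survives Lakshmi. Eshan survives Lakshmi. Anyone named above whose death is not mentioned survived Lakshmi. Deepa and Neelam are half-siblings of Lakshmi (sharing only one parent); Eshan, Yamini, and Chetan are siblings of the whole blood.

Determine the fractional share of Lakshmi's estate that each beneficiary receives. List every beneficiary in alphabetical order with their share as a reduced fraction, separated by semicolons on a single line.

No spouse, descendants, or parent survives, so the estate passes to Lakshmi's siblings per stirpes.
Half-blood and whole-blood siblings take equally under the stated rule.
The estate is divided into 5 equal shares of 1/5 among Deepa, Neelam, Eshan, Yamini, Chetan.
Deepa predeceased; the 1/5 allotted to Deepa's branch passes to Deepa's issue by representation.
The 1/5 is divided into 3 equal shares of 1/15 among Rajiv, Sarita, Priya.
Rajiv is living and takes 1/15.
Sarita is living and takes 1/15.
Priya is living and takes 1/15.
Neelam is living and takes 1/5.
Eshan is living and takes 1/5.
Yamini is living and takes 1/5.
Chetan is living and takes 1/5.

Chetan 1/5; Eshan 1/5; Neelam 1/5; Priya 1/15; Rajiv 1/15; Sarita 1/15; Yamini 1/5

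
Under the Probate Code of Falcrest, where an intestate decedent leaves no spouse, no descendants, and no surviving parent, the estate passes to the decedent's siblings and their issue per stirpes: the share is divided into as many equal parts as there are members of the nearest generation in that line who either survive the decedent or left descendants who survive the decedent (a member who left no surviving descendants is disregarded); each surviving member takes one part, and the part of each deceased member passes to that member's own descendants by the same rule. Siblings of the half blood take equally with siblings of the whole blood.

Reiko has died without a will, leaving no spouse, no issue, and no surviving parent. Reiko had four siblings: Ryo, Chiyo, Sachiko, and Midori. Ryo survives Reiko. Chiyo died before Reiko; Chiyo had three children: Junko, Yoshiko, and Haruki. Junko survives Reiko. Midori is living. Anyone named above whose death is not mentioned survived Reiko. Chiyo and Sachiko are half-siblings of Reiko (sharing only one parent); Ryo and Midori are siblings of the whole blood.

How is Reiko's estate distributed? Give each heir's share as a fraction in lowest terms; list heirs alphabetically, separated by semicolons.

Haruki 1/12; Junko 1/12; Midori 1/4; Ryo 1/4; Sachiko 1/4; Yoshiko 1/12

No spouse, descendants, or parent survives, so the estate passes to Reiko's siblings per stirpes.
Half-blood and whole-blood siblings take equally under the stated rule.
The estate is divided into 4 equal shares of 1/4 among Ryo, Chiyo, Sachiko, Midori.
Ryo is living and takes 1/4.
Chiyo predeceased; the 1/4 allotted to Chiyo's branch passes to Chiyo's issue by representation.
The 1/4 is divided into 3 equal shares of 1/12 among Junko, Yoshiko, Haruki.
Junko is living and takes 1/12.
Yoshiko is living and takes 1/12.
Haruki is living and takes 1/12.
Sachiko is living and takes 1/4.
Midori is living and takes 1/4.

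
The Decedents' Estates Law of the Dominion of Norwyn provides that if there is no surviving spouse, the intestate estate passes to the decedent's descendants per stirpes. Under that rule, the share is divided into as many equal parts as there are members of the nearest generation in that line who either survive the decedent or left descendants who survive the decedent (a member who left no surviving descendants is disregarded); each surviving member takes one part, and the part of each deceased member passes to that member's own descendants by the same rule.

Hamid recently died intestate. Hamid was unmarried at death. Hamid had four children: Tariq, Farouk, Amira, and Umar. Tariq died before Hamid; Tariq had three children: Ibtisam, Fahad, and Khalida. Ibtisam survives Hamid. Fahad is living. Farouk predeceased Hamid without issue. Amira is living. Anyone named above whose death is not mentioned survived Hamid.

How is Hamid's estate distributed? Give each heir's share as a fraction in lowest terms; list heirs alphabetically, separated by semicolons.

There is no surviving spouse, so the entire estate passes to Hamid's descendants per stirpes.
Farouk left no surviving issue, so that branch lapses and is disregarded.
The estate is divided into 3 equal shares of 1/3 among Tariq, Amira, Umar.
Tariq predeceased; the 1/3 allotted to Tariq's branch passes to Tariq's issue by representation.
The 1/3 is divided into 3 equal shares of 1/9 among Ibtisam, Fahad, Khalida.
Ibtisam is living and takes 1/9.
Fahad is living and takes 1/9.
Khalida is living and takes 1/9.
Amira is living and takes 1/3.
Umar is living and takes 1/3.

Amira 1/3; Fahad 1/9; Ibtisam 1/9; Khalida 1/9; Umar 1/3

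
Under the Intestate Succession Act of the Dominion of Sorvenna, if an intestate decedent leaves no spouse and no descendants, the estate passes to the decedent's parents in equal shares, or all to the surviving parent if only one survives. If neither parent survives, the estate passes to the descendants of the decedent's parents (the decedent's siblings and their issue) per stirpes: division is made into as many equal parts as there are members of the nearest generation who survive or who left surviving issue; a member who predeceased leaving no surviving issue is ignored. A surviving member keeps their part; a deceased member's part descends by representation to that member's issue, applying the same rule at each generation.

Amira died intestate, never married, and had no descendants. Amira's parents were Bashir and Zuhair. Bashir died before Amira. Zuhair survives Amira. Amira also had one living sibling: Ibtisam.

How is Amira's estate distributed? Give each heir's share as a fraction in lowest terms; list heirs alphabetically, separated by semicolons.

Zuhair 1

Only one parent, Zuhair, survives, so Zuhair takes the entire estate. The siblings take nothing because a surviving parent has priority.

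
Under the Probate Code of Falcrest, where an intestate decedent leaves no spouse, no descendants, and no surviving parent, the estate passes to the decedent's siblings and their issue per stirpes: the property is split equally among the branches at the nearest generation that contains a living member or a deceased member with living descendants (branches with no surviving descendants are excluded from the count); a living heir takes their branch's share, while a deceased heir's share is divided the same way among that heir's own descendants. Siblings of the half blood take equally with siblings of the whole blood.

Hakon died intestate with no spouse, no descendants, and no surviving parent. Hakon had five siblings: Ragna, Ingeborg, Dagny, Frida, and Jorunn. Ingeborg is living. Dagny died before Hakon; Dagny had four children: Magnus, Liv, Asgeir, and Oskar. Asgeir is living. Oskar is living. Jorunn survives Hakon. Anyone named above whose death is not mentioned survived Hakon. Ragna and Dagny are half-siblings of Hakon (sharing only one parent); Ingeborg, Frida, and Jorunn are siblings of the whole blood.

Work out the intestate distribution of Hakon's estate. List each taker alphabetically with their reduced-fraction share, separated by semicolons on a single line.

Asgeir 1/20; Frida 1/5; Ingeborg 1/5; Jorunn 1/5; Liv 1/20; Magnus 1/20; Oskar 1/20; Ragna 1/5

No spouse, descendants, or parent survives, so the estate passes to Hakon's siblings per stirpes.
Half-blood and whole-blood siblings take equally under the stated rule.
The estate is divided into 5 equal shares of 1/5 among Ragna, Ingeborg, Dagny, Frida, Jorunn.
Ragna is living and takes 1/5.
Ingeborg is living and takes 1/5.
Dagny predeceased; the 1/5 allotted to Dagny's branch passes to Dagny's issue by representation.
The 1/5 is divided into 4 equal shares of 1/20 among Magnus, Liv, Asgeir, Oskar.
Magnus is living and takes 1/20.
Liv is living and takes 1/20.
Asgeir is living and takes 1/20.
Oskar is living and takes 1/20.
Frida is living and takes 1/5.
Jorunn is living and takes 1/5.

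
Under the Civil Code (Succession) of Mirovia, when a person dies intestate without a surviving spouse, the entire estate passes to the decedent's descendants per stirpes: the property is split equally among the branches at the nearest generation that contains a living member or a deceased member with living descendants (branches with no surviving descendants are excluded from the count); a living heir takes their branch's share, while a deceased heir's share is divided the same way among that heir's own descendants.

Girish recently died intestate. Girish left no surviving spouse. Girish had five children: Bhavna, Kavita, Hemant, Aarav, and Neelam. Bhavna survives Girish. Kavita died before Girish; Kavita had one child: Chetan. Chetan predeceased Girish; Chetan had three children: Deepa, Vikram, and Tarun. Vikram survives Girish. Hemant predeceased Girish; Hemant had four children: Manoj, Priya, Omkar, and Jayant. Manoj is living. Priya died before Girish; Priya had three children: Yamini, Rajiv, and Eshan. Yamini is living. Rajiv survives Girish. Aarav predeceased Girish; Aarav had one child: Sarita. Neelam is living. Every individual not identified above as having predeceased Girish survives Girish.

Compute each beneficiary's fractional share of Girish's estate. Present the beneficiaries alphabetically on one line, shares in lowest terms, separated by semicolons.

There is no surviving spouse, so the entire estate passes to Girish's descendants per stirpes.
The estate is divided into 5 equal shares of 1/5 among Bhavna, Kavita, Hemant, Aarav, Neelam.
Bhavna is living and takes 1/5.
Kavita predeceased; the 1/5 allotted to Kavita's branch passes to Kavita's issue by representation.
Chetan's line is the sole branch at this level, so the full 1/5 passes to Chetan's issue by representation.
The 1/5 is divided into 3 equal shares of 1/15 among Deepa, Vikram, Tarun.
Deepa is living and takes 1/15.
Vikram is living and takes 1/15.
Tarun is living and takes 1/15.
Hemant predeceased; the 1/5 allotted to Hemant's branch passes to Hemant's issue by representation.
The 1/5 is divided into 4 equal shares of 1/20 among Manoj, Priya, Omkar, Jayant.
Manoj is living and takes 1/20.
Priya predeceased; the 1/20 allotted to Priya's branch passes to Priya's issue by representation.
The 1/20 is divided into 3 equal shares of 1/60 among Yamini, Rajiv, Eshan.
Yamini is living and takes 1/60.
Rajiv is living and takes 1/60.
Eshan is living and takes 1/60.
Omkar is living and takes 1/20.
Jayant is living and takes 1/20.
Aarav predeceased; the 1/5 allotted to Aarav's branch passes to Aarav's issue by representation.
Sarita is the sole taker at this level and receives the full 1/5.
Neelam is living and takes 1/5.

Bhavna 1/5; Deepa 1/15; Eshan 1/60; Jayant 1/20; Manoj 1/20; Neelam 1/5; Omkar 1/20; Rajiv 1/60; Sarita 1/5; Tarun 1/15; Vikram 1/15; Yamini 1/60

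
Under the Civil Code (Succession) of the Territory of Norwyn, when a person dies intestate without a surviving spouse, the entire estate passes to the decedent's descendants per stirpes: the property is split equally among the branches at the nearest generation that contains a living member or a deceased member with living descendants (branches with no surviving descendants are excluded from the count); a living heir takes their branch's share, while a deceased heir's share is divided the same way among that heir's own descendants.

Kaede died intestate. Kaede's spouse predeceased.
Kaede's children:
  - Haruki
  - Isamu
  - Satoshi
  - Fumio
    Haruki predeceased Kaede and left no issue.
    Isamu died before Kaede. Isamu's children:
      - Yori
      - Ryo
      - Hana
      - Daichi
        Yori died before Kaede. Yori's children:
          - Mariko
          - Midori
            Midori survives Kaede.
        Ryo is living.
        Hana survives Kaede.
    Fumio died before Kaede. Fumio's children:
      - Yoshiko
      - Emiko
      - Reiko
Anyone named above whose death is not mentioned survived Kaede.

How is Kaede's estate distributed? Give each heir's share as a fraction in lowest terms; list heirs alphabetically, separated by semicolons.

There is no surviving spouse, so the entire estate passes to Kaede's descendants per stirpes.
Haruki left no surviving issue, so that branch lapses and is disregarded.
The estate is divided into 3 equal shares of 1/3 among Isamu, Satoshi, Fumio.
Isamu predeceased; the 1/3 allotted to Isamu's branch passes to Isamu's issue by representation.
The 1/3 is divided into 4 equal shares of 1/12 among Yori, Ryo, Hana, Daichi.
Yori predeceased; the 1/12 allotted to Yori's branch passes to Yori's issue by representation.
The 1/12 is divided into 2 equal shares of 1/24 among Mariko, Midori.
Mariko is living and takes 1/24.
Midori is living and takes 1/24.
Ryo is living and takes 1/12.
Hana is living and takes 1/12.
Daichi is living and takes 1/12.
Satoshi is living and takes 1/3.
Fumio predeceased; the 1/3 allotted to Fumio's branch passes to Fumio's issue by representation.
The 1/3 is divided into 3 equal shares of 1/9 among Yoshiko, Emiko, Reiko.
Yoshiko is living and takes 1/9.
Emiko is living and takes 1/9.
Reiko is living and takes 1/9.

Daichi 1/12; Emiko 1/9; Hana 1/12; Mariko 1/24; Midori 1/24; Reiko 1/9; Ryo 1/12; Satoshi 1/3; Yoshiko 1/9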